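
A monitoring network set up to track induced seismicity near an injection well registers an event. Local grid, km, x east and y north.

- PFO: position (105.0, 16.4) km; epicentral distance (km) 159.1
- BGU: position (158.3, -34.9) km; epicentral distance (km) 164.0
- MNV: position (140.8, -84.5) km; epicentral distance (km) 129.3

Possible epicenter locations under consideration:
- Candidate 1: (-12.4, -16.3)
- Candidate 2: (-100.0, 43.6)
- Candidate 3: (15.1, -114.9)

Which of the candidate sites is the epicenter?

Candidate 3

For each candidate, compare |candidate − station| to the reported distance:
Candidate 1: residuals PFO 37.2, BGU 7.7, MNV 38.4 → max 38.4 km
Candidate 2: residuals PFO 47.7, BGU 106.0, MNV 143.5 → max 143.5 km
Candidate 3: residuals PFO 0.0, BGU 0.0, MNV 0.0 → max 0.0 km
Only Candidate 3 has all residuals ≈ 0.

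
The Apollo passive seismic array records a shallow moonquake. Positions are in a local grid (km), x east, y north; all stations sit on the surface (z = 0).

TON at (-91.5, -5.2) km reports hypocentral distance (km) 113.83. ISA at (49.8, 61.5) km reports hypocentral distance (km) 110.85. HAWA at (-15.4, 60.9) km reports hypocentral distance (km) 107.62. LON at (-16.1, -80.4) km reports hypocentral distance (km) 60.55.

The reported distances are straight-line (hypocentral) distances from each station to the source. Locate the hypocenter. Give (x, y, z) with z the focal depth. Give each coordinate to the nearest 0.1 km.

Each station gives a sphere (x−x_i)² + (y−y_i)² + z² = d_i² (stations at z=0).
Subtracting the TON sphere from ISA and HAWA: z² cancels, leaving linear equations in x and y:
282.6 x + 133.4 y = -1467.45
152.2 x + 132.2 y = -3078.12
Solving: x ≈ 12.701, y ≈ -37.906 km (keep extra digits for the depth step; rounded: 12.7, -37.9).
Then from the TON sphere: z² = 113.83² − (x + 91.5)² − (y + 5.2)² with x = 12.701, y = -37.906, so z ≈ 32.090 ≈ 32.1 km.

x ≈ 12.7 km, y ≈ -37.9 km, depth ≈ 32.1 km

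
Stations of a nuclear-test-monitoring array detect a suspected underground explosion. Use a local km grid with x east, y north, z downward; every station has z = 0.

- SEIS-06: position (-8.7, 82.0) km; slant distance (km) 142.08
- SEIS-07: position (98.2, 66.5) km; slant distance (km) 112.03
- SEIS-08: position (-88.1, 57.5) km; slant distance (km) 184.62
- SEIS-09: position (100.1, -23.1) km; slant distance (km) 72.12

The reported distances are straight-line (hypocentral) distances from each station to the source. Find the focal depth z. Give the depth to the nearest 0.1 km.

Each station gives a sphere (x−x_i)² + (y−y_i)² + z² = d_i² (stations at z=0).
Subtracting the SEIS-06 sphere from SEIS-07 and SEIS-08: z² cancels, leaving linear equations in x and y:
213.8 x − 31.0 y = 14901.81
-158.8 x − 49.0 y = -9629.65
Solving: x ≈ 66.804, y ≈ -19.975 km (keep extra digits for the depth step; rounded: 66.8, -20.0).
Then from the SEIS-06 sphere: z² = 142.08² − (x + 8.7)² − (y − 82.0)² with x = 66.804, y = -19.975, so z ≈ 63.929 ≈ 63.9 km.
Check against SEIS-09 (with the unrounded solution): distance 72.15 ≈ 72.12 km. ✓

depth ≈ 63.9 km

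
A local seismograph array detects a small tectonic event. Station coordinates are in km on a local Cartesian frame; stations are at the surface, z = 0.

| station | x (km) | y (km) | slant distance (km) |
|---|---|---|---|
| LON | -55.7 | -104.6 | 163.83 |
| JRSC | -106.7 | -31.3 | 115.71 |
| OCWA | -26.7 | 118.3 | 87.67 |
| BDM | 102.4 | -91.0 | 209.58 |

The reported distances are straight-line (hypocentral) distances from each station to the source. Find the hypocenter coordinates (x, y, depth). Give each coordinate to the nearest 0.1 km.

Each station gives a sphere (x−x_i)² + (y−y_i)² + z² = d_i² (stations at z=0).
Subtracting the LON sphere from JRSC and OCWA: z² cancels, leaving linear equations in x and y:
-102.0 x + 146.6 y = 11772.39
58.0 x + 445.8 y = 19818.37
Solving: x ≈ -43.405, y ≈ 50.103 km (keep extra digits for the depth step; rounded: -43.4, 50.1).
Then from the LON sphere: z² = 163.83² − (x + 55.7)² − (y + 104.6)² with x = -43.405, y = 50.103, so z ≈ 52.498 ≈ 52.5 km.
Check against BDM (with the unrounded solution): distance 209.58 ≈ 209.58 km. ✓

x ≈ -43.4 km, y ≈ 50.1 km, depth ≈ 52.5 km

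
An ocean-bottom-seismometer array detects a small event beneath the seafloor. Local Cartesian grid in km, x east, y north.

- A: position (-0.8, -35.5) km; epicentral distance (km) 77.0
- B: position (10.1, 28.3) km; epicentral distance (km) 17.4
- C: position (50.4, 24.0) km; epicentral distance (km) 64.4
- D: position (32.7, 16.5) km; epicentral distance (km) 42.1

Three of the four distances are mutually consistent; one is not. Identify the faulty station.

Solve using three stations at a time. Using A, B, D (subtract circle equations pairwise → linear system) gives (x, y) ≈ (-1.2, 41.5).
Distances from that point to each station vs reported:
  A: calculated 77.0 vs reported 77.0 → residual 0.0 km
  B: calculated 17.3 vs reported 17.4 → residual 0.1 km
  C: calculated 54.4 vs reported 64.4 → residual 10.0 km
  D: calculated 42.1 vs reported 42.1 → residual 0.0 km
A, B, D are mutually consistent (residuals ≈ 0); C is off by 10.0 km.

C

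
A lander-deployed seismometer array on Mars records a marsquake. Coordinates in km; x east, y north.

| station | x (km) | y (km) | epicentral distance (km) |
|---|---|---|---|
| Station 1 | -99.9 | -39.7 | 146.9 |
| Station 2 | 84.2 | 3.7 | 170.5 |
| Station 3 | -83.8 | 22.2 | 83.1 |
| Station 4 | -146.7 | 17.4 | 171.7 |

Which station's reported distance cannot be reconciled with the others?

Station 4

Solve using three stations at a time. Using Station 1, Station 2, Station 3 (subtract circle equations pairwise → linear system) gives (x, y) ≈ (-56.1, 100.5).
Distances from that point to each station vs reported:
  Station 1: calculated 146.9 vs reported 146.9 → residual 0.0 km
  Station 2: calculated 170.5 vs reported 170.5 → residual 0.0 km
  Station 3: calculated 83.0 vs reported 83.1 → residual 0.1 km
  Station 4: calculated 122.9 vs reported 171.7 → residual 48.8 km
Station 1, Station 2, Station 3 are mutually consistent (residuals ≈ 0); Station 4 is off by 48.8 km.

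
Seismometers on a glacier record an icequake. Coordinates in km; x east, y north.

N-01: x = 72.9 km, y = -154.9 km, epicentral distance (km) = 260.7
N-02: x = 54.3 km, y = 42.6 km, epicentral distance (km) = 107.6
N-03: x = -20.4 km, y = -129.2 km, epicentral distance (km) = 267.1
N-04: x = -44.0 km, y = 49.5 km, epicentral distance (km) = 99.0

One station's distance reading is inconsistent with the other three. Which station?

Solve using three stations at a time. Using N-02, N-03, N-04 (subtract circle equations pairwise → linear system) gives (x, y) ≈ (2.5, 136.9).
Distances from that point to each station vs reported:
  N-01: calculated 300.2 vs reported 260.7 → residual 39.5 km
  N-02: calculated 107.6 vs reported 107.6 → residual 0.0 km
  N-03: calculated 267.1 vs reported 267.1 → residual 0.0 km
  N-04: calculated 99.0 vs reported 99.0 → residual 0.0 km
N-02, N-03, N-04 are mutually consistent (residuals ≈ 0); N-01 is off by 39.5 km.

N-01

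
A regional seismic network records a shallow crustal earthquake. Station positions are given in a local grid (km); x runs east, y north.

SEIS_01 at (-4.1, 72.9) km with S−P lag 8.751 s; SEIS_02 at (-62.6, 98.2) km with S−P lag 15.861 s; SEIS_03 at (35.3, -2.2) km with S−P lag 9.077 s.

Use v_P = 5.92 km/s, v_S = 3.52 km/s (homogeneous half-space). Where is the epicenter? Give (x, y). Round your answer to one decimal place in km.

71.7 km east, 67.7 km north

Distance from S−P lag: d = Δt · v_P v_S / (v_P − v_S) = Δt · (5.92·3.52)/(5.92−3.52) ≈ 8.6827·Δt.
So d_SEIS_01 = 75.98, d_SEIS_02 = 137.72, d_SEIS_03 = 78.81 km.
Circle about each station: (x + 4.1)² + (y − 72.9)² = 75.98²; (x + 62.6)² + (y − 98.2)² = 137.72²; (x − 35.3)² + (y + 2.2)² = 78.81².
Subtracting pairs of circle equations eliminates x²+y² and gives linear equations (the radical axes):
-117.0 x + 50.6 y = -4963.06
78.8 x − 150.2 y = -4518.35
Solving the 2×2 system: x ≈ 71.7, y ≈ 67.7 km.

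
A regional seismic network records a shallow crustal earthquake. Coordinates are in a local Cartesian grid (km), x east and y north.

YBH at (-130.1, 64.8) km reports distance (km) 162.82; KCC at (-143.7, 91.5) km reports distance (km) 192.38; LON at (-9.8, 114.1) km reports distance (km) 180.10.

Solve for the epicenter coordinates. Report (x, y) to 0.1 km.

x ≈ -31.4 km, y ≈ -64.7 km

Circle about each station: (x + 130.1)² + (y − 64.8)² = 162.82²; (x + 143.7)² + (y − 91.5)² = 192.38²; (x + 9.8)² + (y − 114.1)² = 180.10².
Subtracting the YBH equation from the KCC and LON equations removes the quadratic terms:
-27.2 x + 53.4 y = -2602.82
240.6 x + 98.6 y = -13935.86
Solving the 2×2 system: x ≈ -31.4, y ≈ -64.7 km.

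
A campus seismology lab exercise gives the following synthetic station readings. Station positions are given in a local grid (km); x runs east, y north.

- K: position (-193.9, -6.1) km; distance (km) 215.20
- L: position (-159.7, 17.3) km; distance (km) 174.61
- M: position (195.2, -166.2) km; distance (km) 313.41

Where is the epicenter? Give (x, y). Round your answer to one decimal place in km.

(2.8, 81.2)

Circle about each station: (x + 193.9)² + (y + 6.1)² = 215.20²; (x + 159.7)² + (y − 17.3)² = 174.61²; (x − 195.2)² + (y + 166.2)² = 313.41².
Subtracting pairs of circle equations eliminates x²+y² and gives linear equations (the radical axes):
68.4 x + 46.8 y = 3991.35
778.2 x − 320.2 y = -23823.73
Solving the 2×2 system: x ≈ 2.8, y ≈ 81.2 km.
Check against K (with the unrounded x, y): √((x + 193.9)²+(y + 6.1)²) = 215.20 ≈ 215.20 km. ✓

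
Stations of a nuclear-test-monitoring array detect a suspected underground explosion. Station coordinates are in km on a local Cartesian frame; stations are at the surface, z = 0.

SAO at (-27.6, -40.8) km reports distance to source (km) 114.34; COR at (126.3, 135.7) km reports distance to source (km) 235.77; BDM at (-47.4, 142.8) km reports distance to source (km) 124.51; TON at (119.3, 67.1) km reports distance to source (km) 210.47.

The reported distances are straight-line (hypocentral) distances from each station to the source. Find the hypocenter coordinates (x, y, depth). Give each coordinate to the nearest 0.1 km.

Each station gives a sphere (x−x_i)² + (y−y_i)² + z² = d_i² (stations at z=0).
Subtracting the SAO sphere from COR and BDM: z² cancels, leaving linear equations in x and y:
307.8 x + 353.0 y = -10574.08
-39.6 x + 367.2 y = 17783.10
Solving: x ≈ -80.000, y ≈ 39.801 km (keep extra digits for the depth step; rounded: -80.0, 39.8).
Then from the SAO sphere: z² = 114.34² − (x + 27.6)² − (y + 40.8)² with x = -80.000, y = 39.801, so z ≈ 61.898 ≈ 61.9 km.

x ≈ -80.0 km, y ≈ 39.8 km, depth ≈ 61.9 km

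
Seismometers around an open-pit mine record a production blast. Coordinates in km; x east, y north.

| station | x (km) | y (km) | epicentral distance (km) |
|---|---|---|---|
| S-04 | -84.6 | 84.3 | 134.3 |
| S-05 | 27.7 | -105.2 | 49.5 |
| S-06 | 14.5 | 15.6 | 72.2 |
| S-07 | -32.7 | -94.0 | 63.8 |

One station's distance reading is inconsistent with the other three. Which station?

Solve using three stations at a time. Using S-05, S-06, S-07 (subtract circle equations pairwise → linear system) gives (x, y) ≈ (18.9, -56.5).
Distances from that point to each station vs reported:
  S-04: calculated 174.7 vs reported 134.3 → residual 40.4 km
  S-05: calculated 49.5 vs reported 49.5 → residual 0.0 km
  S-06: calculated 72.2 vs reported 72.2 → residual 0.0 km
  S-07: calculated 63.8 vs reported 63.8 → residual 0.0 km
S-05, S-06, S-07 are mutually consistent (residuals ≈ 0); S-04 is off by 40.4 km.

S-04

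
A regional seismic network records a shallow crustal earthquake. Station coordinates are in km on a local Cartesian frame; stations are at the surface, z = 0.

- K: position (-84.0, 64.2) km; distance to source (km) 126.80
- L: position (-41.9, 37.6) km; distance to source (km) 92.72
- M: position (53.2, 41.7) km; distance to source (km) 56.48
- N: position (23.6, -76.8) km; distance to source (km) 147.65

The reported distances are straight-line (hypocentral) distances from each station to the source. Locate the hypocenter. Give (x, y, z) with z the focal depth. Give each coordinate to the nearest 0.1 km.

(33.1, 62.3, 48.6)

Each station gives a sphere (x−x_i)² + (y−y_i)² + z² = d_i² (stations at z=0).
Subtracting the K sphere from L and M: z² cancels, leaving linear equations in x and y:
84.2 x − 53.2 y = -527.03
274.4 x − 45.0 y = 6279.74
Solving: x ≈ 33.102, y ≈ 62.297 km (keep extra digits for the depth step; rounded: 33.1, 62.3).
Then from the K sphere: z² = 126.80² − (x + 84.0)² − (y − 64.2)² with x = 33.102, y = 62.297, so z ≈ 48.598 ≈ 48.6 km.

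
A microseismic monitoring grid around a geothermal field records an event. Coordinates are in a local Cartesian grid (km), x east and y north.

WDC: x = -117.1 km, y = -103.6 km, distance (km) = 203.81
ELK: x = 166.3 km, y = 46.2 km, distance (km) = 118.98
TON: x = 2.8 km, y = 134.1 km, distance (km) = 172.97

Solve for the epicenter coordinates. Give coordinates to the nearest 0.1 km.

(70.9, -24.9)

Circle about each station: (x + 117.1)² + (y + 103.6)² = 203.81²; (x − 166.3)² + (y − 46.2)² = 118.98²; (x − 2.8)² + (y − 134.1)² = 172.97².
Subtracting the WDC equation from the ELK and TON equations removes the quadratic terms:
566.8 x + 299.6 y = 32727.04
239.8 x + 475.4 y = 5165.18
Solving the 2×2 system: x ≈ 70.9, y ≈ -24.9 km.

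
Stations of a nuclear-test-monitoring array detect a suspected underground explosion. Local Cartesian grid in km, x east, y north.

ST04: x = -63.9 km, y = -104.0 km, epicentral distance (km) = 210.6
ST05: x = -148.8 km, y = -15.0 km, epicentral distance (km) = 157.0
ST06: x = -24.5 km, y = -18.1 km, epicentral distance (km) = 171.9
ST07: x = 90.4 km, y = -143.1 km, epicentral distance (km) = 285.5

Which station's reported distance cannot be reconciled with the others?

ST06

Solve using three stations at a time. Using ST04, ST05, ST07 (subtract circle equations pairwise → linear system) gives (x, y) ≈ (-49.0, 105.9).
Distances from that point to each station vs reported:
  ST04: calculated 210.4 vs reported 210.6 → residual 0.2 km
  ST05: calculated 156.7 vs reported 157.0 → residual 0.3 km
  ST06: calculated 126.4 vs reported 171.9 → residual 45.5 km
  ST07: calculated 285.4 vs reported 285.5 → residual 0.1 km
ST04, ST05, ST07 are mutually consistent (residuals ≈ 0); ST06 is off by 45.5 km.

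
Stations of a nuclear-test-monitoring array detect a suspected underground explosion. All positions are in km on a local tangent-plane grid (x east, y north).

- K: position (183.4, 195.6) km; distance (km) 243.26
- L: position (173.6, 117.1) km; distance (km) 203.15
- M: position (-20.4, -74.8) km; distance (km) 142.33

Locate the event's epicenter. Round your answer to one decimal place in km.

Circle about each station: (x − 183.4)² + (y − 195.6)² = 243.26²; (x − 173.6)² + (y − 117.1)² = 203.15²; (x + 20.4)² + (y + 74.8)² = 142.33².
Subtracting pairs of circle equations eliminates x²+y² and gives linear equations (the radical axes):
-19.6 x − 157.0 y = -10140.04
-407.6 x − 540.8 y = -26966.12
Solving the 2×2 system: x ≈ -23.4, y ≈ 67.5 km.

x ≈ -23.4 km, y ≈ 67.5 km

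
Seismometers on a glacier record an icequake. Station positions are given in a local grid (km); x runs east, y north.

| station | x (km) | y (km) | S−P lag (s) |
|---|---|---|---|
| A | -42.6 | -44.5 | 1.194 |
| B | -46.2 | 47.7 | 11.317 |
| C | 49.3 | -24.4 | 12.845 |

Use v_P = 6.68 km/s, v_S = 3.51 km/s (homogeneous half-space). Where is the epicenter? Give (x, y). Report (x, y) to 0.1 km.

Distance from S−P lag: d = Δt · v_P v_S / (v_P − v_S) = Δt · (6.68·3.51)/(6.68−3.51) ≈ 7.3965·Δt.
So d_A = 8.83, d_B = 83.71, d_C = 95.01 km.
Circle about each station: (x + 42.6)² + (y + 44.5)² = 8.83²; (x + 46.2)² + (y − 47.7)² = 83.71²; (x − 49.3)² + (y + 24.4)² = 95.01².
Subtracting the A equation from the B and C equations removes the quadratic terms:
-7.2 x + 184.4 y = -6314.68
183.8 x + 40.2 y = -9718.09
Solving the 2×2 system: x ≈ -45.0, y ≈ -36.0 km.

x ≈ -45.0 km, y ≈ -36.0 km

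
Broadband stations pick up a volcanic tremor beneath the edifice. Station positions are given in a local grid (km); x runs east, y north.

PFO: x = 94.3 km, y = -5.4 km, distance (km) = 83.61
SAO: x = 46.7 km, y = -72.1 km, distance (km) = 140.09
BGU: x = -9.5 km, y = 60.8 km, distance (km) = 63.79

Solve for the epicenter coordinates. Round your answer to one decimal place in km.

Circle about each station: (x − 94.3)² + (y + 5.4)² = 83.61²; (x − 46.7)² + (y + 72.1)² = 140.09²; (x + 9.5)² + (y − 60.8)² = 63.79².
Subtracting pairs of circle equations eliminates x²+y² and gives linear equations (the radical axes):
-95.2 x − 133.4 y = -14176.93
-207.6 x + 132.4 y = -2213.29
Solving the 2×2 system: x ≈ 53.9, y ≈ 67.8 km.
Check against PFO (with the unrounded x, y): √((x − 94.3)²+(y + 5.4)²) = 83.61 ≈ 83.61 km. ✓

x ≈ 53.9 km, y ≈ 67.8 km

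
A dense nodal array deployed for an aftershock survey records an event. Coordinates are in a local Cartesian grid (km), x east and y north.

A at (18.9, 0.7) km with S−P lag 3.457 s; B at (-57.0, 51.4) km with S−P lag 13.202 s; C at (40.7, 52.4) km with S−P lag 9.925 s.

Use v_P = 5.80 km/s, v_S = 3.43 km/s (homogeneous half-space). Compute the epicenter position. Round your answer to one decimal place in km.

20.0 km east, -28.3 km north

Distance from S−P lag: d = Δt · v_P v_S / (v_P − v_S) = Δt · (5.80·3.43)/(5.80−3.43) ≈ 8.3941·Δt.
So d_A = 29.02, d_B = 110.82, d_C = 83.31 km.
Circle about each station: (x − 18.9)² + (y − 0.7)² = 29.02²; (x + 57.0)² + (y − 51.4)² = 110.82²; (x − 40.7)² + (y − 52.4)² = 83.31².
Subtracting the A equation from the B and C equations removes the quadratic terms:
-151.8 x + 101.4 y = -5905.65
43.6 x + 103.4 y = -2053.85
Solving the 2×2 system: x ≈ 20.0, y ≈ -28.3 km.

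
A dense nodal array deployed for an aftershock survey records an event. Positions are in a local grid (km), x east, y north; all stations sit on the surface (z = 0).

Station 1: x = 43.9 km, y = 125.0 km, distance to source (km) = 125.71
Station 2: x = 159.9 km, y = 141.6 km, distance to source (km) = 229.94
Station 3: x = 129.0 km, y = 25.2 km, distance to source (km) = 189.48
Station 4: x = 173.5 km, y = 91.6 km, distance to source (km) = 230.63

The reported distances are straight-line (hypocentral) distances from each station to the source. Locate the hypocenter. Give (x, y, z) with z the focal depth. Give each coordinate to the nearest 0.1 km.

Each station gives a sphere (x−x_i)² + (y−y_i)² + z² = d_i² (stations at z=0).
Subtracting the Station 1 sphere from Station 2 and Station 3: z² cancels, leaving linear equations in x and y:
232.0 x + 33.2 y = -9003.04
170.2 x − 199.6 y = -20375.84
Solving: x ≈ -47.606, y ≈ 61.490 km (keep extra digits for the depth step; rounded: -47.6, 61.5).
Then from the Station 1 sphere: z² = 125.71² − (x − 43.9)² − (y − 125.0)² with x = -47.606, y = 61.490, so z ≈ 58.276 ≈ 58.3 km.

(-47.6, 61.5, 58.3)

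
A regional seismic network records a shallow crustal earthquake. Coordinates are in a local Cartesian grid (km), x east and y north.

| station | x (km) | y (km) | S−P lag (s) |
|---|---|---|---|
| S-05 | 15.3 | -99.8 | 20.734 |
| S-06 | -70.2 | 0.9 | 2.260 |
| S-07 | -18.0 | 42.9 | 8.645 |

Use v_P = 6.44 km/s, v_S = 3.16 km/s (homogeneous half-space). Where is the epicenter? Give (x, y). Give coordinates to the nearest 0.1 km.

Distance from S−P lag: d = Δt · v_P v_S / (v_P − v_S) = Δt · (6.44·3.16)/(6.44−3.16) ≈ 6.2044·Δt.
So d_S-05 = 128.64, d_S-06 = 14.02, d_S-07 = 53.64 km.
Circle about each station: (x − 15.3)² + (y + 99.8)² = 128.64²; (x + 70.2)² + (y − 0.9)² = 14.02²; (x + 18.0)² + (y − 42.9)² = 53.64².
Subtracting the S-05 equation from the S-06 and S-07 equations removes the quadratic terms:
-171.0 x + 201.4 y = 11086.41
-66.6 x + 285.4 y = 5641.28
Solving the 2×2 system: x ≈ -57.3, y ≈ 6.4 km.

-57.3 km east, 6.4 km north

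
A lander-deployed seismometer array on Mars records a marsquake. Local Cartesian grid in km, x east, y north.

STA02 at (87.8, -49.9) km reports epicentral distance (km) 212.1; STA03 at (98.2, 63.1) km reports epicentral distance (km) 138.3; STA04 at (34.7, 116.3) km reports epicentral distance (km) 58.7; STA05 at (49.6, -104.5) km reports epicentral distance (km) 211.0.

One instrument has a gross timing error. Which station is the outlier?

STA05

Solve using three stations at a time. Using STA02, STA03, STA04 (subtract circle equations pairwise → linear system) gives (x, y) ≈ (-21.9, 131.6).
Distances from that point to each station vs reported:
  STA02: calculated 212.1 vs reported 212.1 → residual 0.0 km
  STA03: calculated 138.3 vs reported 138.3 → residual 0.0 km
  STA04: calculated 58.7 vs reported 58.7 → residual 0.0 km
  STA05: calculated 246.7 vs reported 211.0 → residual 35.7 km
STA02, STA03, STA04 are mutually consistent (residuals ≈ 0); STA05 is off by 35.7 km.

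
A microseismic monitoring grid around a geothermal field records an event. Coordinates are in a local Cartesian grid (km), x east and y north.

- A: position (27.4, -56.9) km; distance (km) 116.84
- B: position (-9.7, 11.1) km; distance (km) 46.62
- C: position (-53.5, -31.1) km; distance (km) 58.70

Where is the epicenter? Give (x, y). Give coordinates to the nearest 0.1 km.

(-53.3, 27.6)

Circle about each station: (x − 27.4)² + (y + 56.9)² = 116.84²; (x + 9.7)² + (y − 11.1)² = 46.62²; (x + 53.5)² + (y + 31.1)² = 58.70².
Subtracting the A equation from the B and C equations removes the quadratic terms:
-74.2 x + 136.0 y = 7707.09
-161.8 x + 51.6 y = 10046.99
Solving the 2×2 system: x ≈ -53.3, y ≈ 27.6 km.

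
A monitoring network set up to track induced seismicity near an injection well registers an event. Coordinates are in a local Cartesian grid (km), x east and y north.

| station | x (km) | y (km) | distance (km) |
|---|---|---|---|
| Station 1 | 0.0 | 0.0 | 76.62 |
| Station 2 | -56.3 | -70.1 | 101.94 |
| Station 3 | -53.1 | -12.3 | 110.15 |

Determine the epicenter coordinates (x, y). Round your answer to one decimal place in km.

Circle about each station: x² + y² = 76.62²; (x + 56.3)² + (y + 70.1)² = 101.94²; (x + 53.1)² + (y + 12.3)² = 110.15².
Subtracting pairs of circle equations eliminates x²+y² and gives linear equations (the radical axes):
-112.6 x − 140.2 y = 3562.56
-106.2 x − 24.6 y = -3291.50
Solving the 2×2 system: x ≈ 45.3, y ≈ -61.8 km.
Check against Station 1 (with the unrounded x, y): √(x²+y²) = 76.63 ≈ 76.62 km. ✓

(45.3, -61.8)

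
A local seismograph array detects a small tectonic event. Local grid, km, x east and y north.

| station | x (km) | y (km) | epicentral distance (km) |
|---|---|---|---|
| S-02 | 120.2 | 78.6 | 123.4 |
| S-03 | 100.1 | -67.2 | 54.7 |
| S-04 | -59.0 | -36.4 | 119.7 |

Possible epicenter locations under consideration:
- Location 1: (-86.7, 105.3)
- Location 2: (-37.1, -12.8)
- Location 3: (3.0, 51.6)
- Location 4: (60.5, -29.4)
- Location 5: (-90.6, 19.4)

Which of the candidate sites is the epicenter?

For each candidate, compare |candidate − station| to the reported distance:
Location 1: residuals S-02 85.2, S-03 199.6, S-04 24.7 → max 199.6 km
Location 2: residuals S-02 58.5, S-03 92.9, S-04 87.5 → max 92.9 km
Location 3: residuals S-02 3.1, S-03 98.7, S-04 12.1 → max 98.7 km
Location 4: residuals S-02 0.0, S-03 0.0, S-04 0.0 → max 0.0 km
Location 5: residuals S-02 95.6, S-03 154.7, S-04 55.6 → max 154.7 km
Only Location 4 has all residuals ≈ 0.

Location 4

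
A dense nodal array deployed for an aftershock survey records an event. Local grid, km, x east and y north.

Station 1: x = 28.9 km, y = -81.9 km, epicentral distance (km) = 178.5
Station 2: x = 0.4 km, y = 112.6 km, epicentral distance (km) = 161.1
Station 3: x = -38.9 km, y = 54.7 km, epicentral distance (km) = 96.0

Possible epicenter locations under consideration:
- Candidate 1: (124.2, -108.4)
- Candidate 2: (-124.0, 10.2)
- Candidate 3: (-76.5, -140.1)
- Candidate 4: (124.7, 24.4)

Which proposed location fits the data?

For each candidate, compare |candidate − station| to the reported distance:
Candidate 1: residuals Station 1 79.6, Station 2 92.2, Station 3 134.7 → max 134.7 km
Candidate 2: residuals Station 1 0.0, Station 2 0.0, Station 3 0.0 → max 0.0 km
Candidate 3: residuals Station 1 58.1, Station 2 103.0, Station 3 102.4 → max 103.0 km
Candidate 4: residuals Station 1 35.4, Station 2 8.7, Station 3 70.4 → max 70.4 km
Only Candidate 2 has all residuals ≈ 0.

Candidate 2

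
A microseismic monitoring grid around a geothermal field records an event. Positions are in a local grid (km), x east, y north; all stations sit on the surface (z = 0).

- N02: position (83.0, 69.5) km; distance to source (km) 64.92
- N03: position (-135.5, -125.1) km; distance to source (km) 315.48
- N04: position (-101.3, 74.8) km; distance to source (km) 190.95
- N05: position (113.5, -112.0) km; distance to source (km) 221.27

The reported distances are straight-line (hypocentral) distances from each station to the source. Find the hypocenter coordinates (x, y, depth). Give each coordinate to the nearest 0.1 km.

Each station gives a sphere (x−x_i)² + (y−y_i)² + z² = d_i² (stations at z=0).
Subtracting the N02 sphere from N03 and N04: z² cancels, leaving linear equations in x and y:
-437.0 x − 389.2 y = -73022.01
-368.6 x + 10.6 y = -28109.82
Solving: x ≈ 79.102, y ≈ 98.803 km (keep extra digits for the depth step; rounded: 79.1, 98.8).
Then from the N02 sphere: z² = 64.92² − (x − 83.0)² − (y − 69.5)² with x = 79.102, y = 98.803, so z ≈ 57.799 ≈ 57.8 km.

x ≈ 79.1 km, y ≈ 98.8 km, depth ≈ 57.8 km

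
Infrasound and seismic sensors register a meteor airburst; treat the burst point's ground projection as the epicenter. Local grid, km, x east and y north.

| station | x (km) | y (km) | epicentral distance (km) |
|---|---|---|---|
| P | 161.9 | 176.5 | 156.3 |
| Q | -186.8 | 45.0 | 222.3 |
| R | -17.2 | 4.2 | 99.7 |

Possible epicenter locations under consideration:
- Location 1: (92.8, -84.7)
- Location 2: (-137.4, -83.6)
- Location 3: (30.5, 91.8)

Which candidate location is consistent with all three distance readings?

For each candidate, compare |candidate − station| to the reported distance:
Location 1: residuals P 113.9, Q 85.9, R 41.7 → max 113.9 km
Location 2: residuals P 240.2, Q 84.5, R 49.2 → max 240.2 km
Location 3: residuals P 0.0, Q 0.0, R 0.0 → max 0.0 km
Only Location 3 has all residuals ≈ 0.

Location 3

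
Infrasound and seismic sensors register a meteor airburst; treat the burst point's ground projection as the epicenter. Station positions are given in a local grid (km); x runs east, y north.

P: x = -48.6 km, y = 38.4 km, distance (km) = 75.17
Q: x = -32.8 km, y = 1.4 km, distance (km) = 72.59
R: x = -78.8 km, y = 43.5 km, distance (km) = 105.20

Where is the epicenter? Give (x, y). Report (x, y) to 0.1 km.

Circle about each station: (x + 48.6)² + (y − 38.4)² = 75.17²; (x + 32.8)² + (y − 1.4)² = 72.59²; (x + 78.8)² + (y − 43.5)² = 105.20².
Subtracting the P equation from the Q and R equations removes the quadratic terms:
31.6 x − 74.0 y = -2377.50
-60.4 x + 10.2 y = -1151.34
Solving the 2×2 system: x ≈ 26.4, y ≈ 43.4 km.

x ≈ 26.4 km, y ≈ 43.4 km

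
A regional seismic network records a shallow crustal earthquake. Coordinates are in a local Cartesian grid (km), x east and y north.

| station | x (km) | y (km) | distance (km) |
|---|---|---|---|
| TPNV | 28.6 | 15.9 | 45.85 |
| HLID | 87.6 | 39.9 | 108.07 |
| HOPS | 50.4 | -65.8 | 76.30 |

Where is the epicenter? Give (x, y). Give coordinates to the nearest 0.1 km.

x ≈ -5.9 km, y ≈ -14.3 km

Circle about each station: (x − 28.6)² + (y − 15.9)² = 45.85²; (x − 87.6)² + (y − 39.9)² = 108.07²; (x − 50.4)² + (y + 65.8)² = 76.30².
Subtracting pairs of circle equations eliminates x²+y² and gives linear equations (the radical axes):
118.0 x + 48.0 y = -1381.90
43.6 x − 163.4 y = 2079.56
Solving the 2×2 system: x ≈ -5.9, y ≈ -14.3 km.
Check against TPNV (with the unrounded x, y): √((x − 28.6)²+(y − 15.9)²) = 45.85 ≈ 45.85 km. ✓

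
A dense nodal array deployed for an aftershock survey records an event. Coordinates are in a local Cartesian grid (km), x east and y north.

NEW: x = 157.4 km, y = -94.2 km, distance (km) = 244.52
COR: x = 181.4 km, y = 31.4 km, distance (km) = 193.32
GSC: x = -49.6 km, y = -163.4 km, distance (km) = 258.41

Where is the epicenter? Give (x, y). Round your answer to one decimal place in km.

-2.6 km east, 90.7 km north

Circle about each station: (x − 157.4)² + (y + 94.2)² = 244.52²; (x − 181.4)² + (y − 31.4)² = 193.32²; (x + 49.6)² + (y + 163.4)² = 258.41².
Subtracting pairs of circle equations eliminates x²+y² and gives linear equations (the radical axes):
48.0 x + 251.2 y = 22660.93
-414.0 x − 138.4 y = -11474.38
Solving the 2×2 system: x ≈ -2.6, y ≈ 90.7 km.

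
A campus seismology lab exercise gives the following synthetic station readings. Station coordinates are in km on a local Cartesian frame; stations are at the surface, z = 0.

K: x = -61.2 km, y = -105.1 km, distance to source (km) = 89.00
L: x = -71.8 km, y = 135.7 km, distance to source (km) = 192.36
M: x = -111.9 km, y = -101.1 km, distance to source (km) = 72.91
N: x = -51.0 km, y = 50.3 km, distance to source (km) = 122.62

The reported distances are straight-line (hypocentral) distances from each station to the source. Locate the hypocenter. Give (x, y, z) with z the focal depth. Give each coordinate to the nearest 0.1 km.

Each station gives a sphere (x−x_i)² + (y−y_i)² + z² = d_i² (stations at z=0).
Subtracting the K sphere from L and M: z² cancels, leaving linear equations in x and y:
-21.2 x + 481.6 y = -20303.09
-101.4 x + 8.0 y = 10556.50
Solving: x ≈ -107.808, y ≈ -46.903 km (keep extra digits for the depth step; rounded: -107.8, -46.9).
Then from the K sphere: z² = 89.00² − (x + 61.2)² − (y + 105.1)² with x = -107.808, y = -46.903, so z ≈ 48.598 ≈ 48.6 km.

x ≈ -107.8 km, y ≈ -46.9 km, depth ≈ 48.6 km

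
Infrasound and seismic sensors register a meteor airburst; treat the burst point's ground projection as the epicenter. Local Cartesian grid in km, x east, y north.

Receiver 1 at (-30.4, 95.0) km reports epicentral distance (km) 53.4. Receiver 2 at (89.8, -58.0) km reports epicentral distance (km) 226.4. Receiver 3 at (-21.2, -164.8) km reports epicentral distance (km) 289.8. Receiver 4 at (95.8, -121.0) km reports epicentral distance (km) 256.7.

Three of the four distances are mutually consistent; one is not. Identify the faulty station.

Solve using three stations at a time. Using Receiver 1, Receiver 3, Receiver 4 (subtract circle equations pairwise → linear system) gives (x, y) ≈ (15.2, 122.7).
Distances from that point to each station vs reported:
  Receiver 1: calculated 53.3 vs reported 53.4 → residual 0.1 km
  Receiver 2: calculated 195.5 vs reported 226.4 → residual 30.9 km
  Receiver 3: calculated 289.8 vs reported 289.8 → residual 0.0 km
  Receiver 4: calculated 256.7 vs reported 256.7 → residual 0.0 km
Receiver 1, Receiver 3, Receiver 4 are mutually consistent (residuals ≈ 0); Receiver 2 is off by 30.9 km.

Receiver 2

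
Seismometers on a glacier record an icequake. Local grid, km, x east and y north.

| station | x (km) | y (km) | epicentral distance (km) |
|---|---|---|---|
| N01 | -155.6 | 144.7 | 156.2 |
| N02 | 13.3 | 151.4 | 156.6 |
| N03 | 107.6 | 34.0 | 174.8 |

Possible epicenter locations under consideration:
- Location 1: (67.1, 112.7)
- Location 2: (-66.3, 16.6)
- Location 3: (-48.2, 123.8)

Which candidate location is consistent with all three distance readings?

Location 2

For each candidate, compare |candidate − station| to the reported distance:
Location 1: residuals N01 68.8, N02 90.3, N03 86.3 → max 90.3 km
Location 2: residuals N01 0.0, N02 0.1, N03 0.0 → max 0.1 km
Location 3: residuals N01 46.8, N02 89.2, N03 5.0 → max 89.2 km
Only Location 2 has all residuals ≈ 0.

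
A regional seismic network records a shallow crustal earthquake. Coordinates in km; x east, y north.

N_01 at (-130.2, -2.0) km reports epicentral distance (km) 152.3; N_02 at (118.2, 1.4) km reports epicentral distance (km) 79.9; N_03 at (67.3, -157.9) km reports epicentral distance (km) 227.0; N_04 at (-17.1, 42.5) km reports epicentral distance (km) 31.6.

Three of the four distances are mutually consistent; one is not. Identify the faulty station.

N_02

Solve using three stations at a time. Using N_01, N_03, N_04 (subtract circle equations pairwise → linear system) gives (x, y) ≈ (8.3, 61.3).
Distances from that point to each station vs reported:
  N_01: calculated 152.3 vs reported 152.3 → residual 0.0 km
  N_02: calculated 125.1 vs reported 79.9 → residual 45.2 km
  N_03: calculated 227.0 vs reported 227.0 → residual 0.0 km
  N_04: calculated 31.6 vs reported 31.6 → residual 0.0 km
N_01, N_03, N_04 are mutually consistent (residuals ≈ 0); N_02 is off by 45.2 km.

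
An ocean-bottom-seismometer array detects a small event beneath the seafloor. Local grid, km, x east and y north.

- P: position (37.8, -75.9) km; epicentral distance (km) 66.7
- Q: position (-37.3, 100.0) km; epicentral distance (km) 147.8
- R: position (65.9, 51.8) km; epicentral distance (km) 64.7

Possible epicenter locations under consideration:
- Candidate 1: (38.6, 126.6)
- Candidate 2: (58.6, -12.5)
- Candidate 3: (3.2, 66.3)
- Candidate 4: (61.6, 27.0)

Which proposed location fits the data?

For each candidate, compare |candidate − station| to the reported distance:
Candidate 1: residuals P 135.8, Q 67.4, R 14.9 → max 135.8 km
Candidate 2: residuals P 0.0, Q 0.0, R 0.0 → max 0.0 km
Candidate 3: residuals P 79.6, Q 95.1, R 0.3 → max 95.1 km
Candidate 4: residuals P 38.9, Q 24.9, R 39.5 → max 39.5 km
Only Candidate 2 has all residuals ≈ 0.

Candidate 2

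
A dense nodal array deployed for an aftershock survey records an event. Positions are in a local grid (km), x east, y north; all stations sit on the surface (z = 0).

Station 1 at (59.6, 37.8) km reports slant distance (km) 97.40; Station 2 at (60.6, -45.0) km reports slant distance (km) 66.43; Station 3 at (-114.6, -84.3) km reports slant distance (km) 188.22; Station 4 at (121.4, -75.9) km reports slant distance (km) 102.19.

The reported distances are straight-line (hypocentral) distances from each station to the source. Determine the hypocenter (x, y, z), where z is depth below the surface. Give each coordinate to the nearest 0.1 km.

Each station gives a sphere (x−x_i)² + (y−y_i)² + z² = d_i² (stations at z=0).
Subtracting the Station 1 sphere from Station 2 and Station 3: z² cancels, leaving linear equations in x and y:
2.0 x − 165.6 y = 5790.18
-348.4 x − 244.2 y = -10681.36
Solving: x ≈ 54.703, y ≈ -34.304 km (keep extra digits for the depth step; rounded: 54.7, -34.3).
Then from the Station 1 sphere: z² = 97.40² − (x − 59.6)² − (y − 37.8)² with x = 54.703, y = -34.304, so z ≈ 65.298 ≈ 65.3 km.

(54.7, -34.3, 65.3)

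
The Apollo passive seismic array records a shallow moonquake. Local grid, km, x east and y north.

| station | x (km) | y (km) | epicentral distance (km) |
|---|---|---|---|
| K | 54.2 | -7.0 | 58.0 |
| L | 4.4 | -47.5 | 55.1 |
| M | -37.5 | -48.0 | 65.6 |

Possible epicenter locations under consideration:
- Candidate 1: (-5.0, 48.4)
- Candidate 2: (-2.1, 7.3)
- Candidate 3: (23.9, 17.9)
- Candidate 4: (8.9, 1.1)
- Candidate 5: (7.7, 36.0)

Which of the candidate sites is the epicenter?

For each candidate, compare |candidate − station| to the reported distance:
Candidate 1: residuals K 23.1, L 41.3, M 36.1 → max 41.3 km
Candidate 2: residuals K 0.1, L 0.1, M 0.1 → max 0.1 km
Candidate 3: residuals K 18.8, L 13.1, M 24.5 → max 24.5 km
Candidate 4: residuals K 12.0, L 6.3, M 2.0 → max 12.0 km
Candidate 5: residuals K 5.3, L 28.5, M 29.8 → max 29.8 km
Only Candidate 2 has all residuals ≈ 0.

Candidate 2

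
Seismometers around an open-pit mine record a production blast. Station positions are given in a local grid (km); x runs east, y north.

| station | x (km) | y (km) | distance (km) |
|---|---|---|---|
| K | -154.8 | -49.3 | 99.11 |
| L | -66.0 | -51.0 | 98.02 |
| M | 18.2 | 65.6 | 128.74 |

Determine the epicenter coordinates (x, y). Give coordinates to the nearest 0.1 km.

-107.5 km east, 37.8 km north

Circle about each station: (x + 154.8)² + (y + 49.3)² = 99.11²; (x + 66.0)² + (y + 51.0)² = 98.02²; (x − 18.2)² + (y − 65.6)² = 128.74².
Subtracting the K equation from the L and M equations removes the quadratic terms:
177.6 x − 3.4 y = -19221.66
346.0 x + 229.8 y = -28510.13
Solving the 2×2 system: x ≈ -107.5, y ≈ 37.8 km.
Check against K (with the unrounded x, y): √((x + 154.8)²+(y + 49.3)²) = 99.11 ≈ 99.11 km. ✓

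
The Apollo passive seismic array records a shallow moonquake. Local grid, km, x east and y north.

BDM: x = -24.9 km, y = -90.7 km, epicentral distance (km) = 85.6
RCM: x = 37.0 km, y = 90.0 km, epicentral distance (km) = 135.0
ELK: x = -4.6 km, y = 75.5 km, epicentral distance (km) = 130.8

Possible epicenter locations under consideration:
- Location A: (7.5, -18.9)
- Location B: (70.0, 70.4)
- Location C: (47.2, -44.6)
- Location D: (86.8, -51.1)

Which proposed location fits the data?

Location C

For each candidate, compare |candidate − station| to the reported distance:
Location A: residuals BDM 6.8, RCM 22.2, ELK 35.6 → max 35.6 km
Location B: residuals BDM 101.4, RCM 96.6, ELK 56.0 → max 101.4 km
Location C: residuals BDM 0.0, RCM 0.0, ELK 0.0 → max 0.0 km
Location D: residuals BDM 32.9, RCM 14.6, ELK 25.3 → max 32.9 km
Only Location C has all residuals ≈ 0.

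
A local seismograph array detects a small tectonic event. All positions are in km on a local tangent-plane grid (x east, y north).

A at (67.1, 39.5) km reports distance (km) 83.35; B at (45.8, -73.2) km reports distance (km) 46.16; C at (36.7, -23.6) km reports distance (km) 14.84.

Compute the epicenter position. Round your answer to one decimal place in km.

(24.6, -32.2)

Circle about each station: (x − 67.1)² + (y − 39.5)² = 83.35²; (x − 45.8)² + (y + 73.2)² = 46.16²; (x − 36.7)² + (y + 23.6)² = 14.84².
Subtracting the A equation from the B and C equations removes the quadratic terms:
-42.6 x − 225.4 y = 6209.70
-60.8 x − 126.2 y = 2568.19
Solving the 2×2 system: x ≈ 24.6, y ≈ -32.2 km.
Check against A (with the unrounded x, y): √((x − 67.1)²+(y − 39.5)²) = 83.35 ≈ 83.35 km. ✓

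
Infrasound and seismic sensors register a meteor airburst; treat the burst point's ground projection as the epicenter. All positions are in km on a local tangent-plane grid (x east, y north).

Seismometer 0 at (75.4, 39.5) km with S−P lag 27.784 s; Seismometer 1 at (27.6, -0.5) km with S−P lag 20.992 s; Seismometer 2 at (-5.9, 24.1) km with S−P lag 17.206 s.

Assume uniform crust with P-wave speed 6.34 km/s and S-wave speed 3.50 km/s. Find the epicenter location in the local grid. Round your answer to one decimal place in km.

(-136.2, -9.0)

Distance from S−P lag: d = Δt · v_P v_S / (v_P − v_S) = Δt · (6.34·3.50)/(6.34−3.50) ≈ 7.8134·Δt.
So d_Seismometer 0 = 217.09, d_Seismometer 1 = 164.02, d_Seismometer 2 = 134.44 km.
Circle about each station: (x − 75.4)² + (y − 39.5)² = 217.09²; (x − 27.6)² + (y + 0.5)² = 164.02²; (x + 5.9)² + (y − 24.1)² = 134.44².
Subtracting the Seismometer 0 equation from the Seismometer 1 and Seismometer 2 equations removes the quadratic terms:
-95.6 x − 80.0 y = 13742.11
-162.6 x − 30.8 y = 22424.16
Solving the 2×2 system: x ≈ -136.2, y ≈ -9.0 km.
Check against Seismometer 0 (with the unrounded x, y): √((x − 75.4)²+(y − 39.5)²) = 217.09 ≈ 217.09 km. ✓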